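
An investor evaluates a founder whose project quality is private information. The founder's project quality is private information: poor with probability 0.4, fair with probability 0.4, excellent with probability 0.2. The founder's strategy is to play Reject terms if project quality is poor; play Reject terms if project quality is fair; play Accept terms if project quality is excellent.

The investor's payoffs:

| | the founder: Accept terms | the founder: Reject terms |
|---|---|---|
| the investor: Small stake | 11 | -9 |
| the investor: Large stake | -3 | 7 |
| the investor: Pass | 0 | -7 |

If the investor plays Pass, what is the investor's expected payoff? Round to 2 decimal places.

Take the expectation over the founder's project quality, weighting each type's action by its prior probability.
E[Pass] = 0.4·(-7) + 0.4·(-7) + 0.2·0 = (-2.8) + (-2.8) + 0 = -5.6

-5.60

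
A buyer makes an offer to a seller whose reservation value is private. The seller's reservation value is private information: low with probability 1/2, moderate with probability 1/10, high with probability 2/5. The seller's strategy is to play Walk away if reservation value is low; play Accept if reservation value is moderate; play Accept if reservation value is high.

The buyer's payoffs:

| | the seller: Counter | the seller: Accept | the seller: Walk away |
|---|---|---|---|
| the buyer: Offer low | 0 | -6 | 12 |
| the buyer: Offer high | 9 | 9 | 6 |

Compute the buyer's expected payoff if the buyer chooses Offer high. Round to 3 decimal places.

7.500

Take the expectation over the seller's reservation value, weighting each type's action by its prior probability.
E[Offer high] = 1/2·6 + 1/10·9 + 2/5·9 = 3 + 9/10 + 18/5 = 15/2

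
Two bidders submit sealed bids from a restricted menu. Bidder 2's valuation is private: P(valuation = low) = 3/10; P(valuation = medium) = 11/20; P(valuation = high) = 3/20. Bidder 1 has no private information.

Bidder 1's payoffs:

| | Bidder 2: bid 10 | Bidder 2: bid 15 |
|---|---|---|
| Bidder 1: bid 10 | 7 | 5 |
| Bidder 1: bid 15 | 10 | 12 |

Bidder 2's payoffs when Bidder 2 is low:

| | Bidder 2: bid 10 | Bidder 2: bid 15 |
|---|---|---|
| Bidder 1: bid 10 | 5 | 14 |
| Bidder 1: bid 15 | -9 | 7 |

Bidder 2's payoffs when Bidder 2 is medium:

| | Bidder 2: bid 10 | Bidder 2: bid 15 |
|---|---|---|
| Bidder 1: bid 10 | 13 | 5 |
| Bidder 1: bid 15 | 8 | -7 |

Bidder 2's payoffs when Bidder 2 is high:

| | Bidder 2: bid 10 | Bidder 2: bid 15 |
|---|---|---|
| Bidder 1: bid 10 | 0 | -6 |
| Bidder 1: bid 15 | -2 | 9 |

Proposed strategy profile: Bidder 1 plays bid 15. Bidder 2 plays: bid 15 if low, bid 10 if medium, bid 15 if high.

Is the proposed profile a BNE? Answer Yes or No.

Bidder 1 plays bid 15: E[bid 15] = 3/10·(12) + 11/20·(10) + 3/20·(12) = 109/10; E[bid 10] = 61/10. Best-responding. ✓
Bidder 2 (valuation low), facing bid 15: bid 10 gives -9, bid 15 gives 7. Proposed bid 15 is best. ✓
Bidder 2 (valuation medium), facing bid 15: bid 10 gives 8, bid 15 gives -7. Proposed bid 10 is best. ✓
Bidder 2 (valuation high), facing bid 15: bid 10 gives -2, bid 15 gives 9. Proposed bid 15 is best. ✓

Yes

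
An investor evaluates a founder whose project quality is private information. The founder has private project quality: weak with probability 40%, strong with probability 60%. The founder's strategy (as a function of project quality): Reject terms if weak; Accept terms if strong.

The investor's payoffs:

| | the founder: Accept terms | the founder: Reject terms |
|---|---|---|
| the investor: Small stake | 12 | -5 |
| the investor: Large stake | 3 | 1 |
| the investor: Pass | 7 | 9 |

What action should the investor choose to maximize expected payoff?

E[Small stake] = 0.4·(-5) + 0.6·(12) = 5.2
E[Large stake] = 0.4·(1) + 0.6·(3) = 2.2
E[Pass] = 0.4·(9) + 0.6·(7) = 7.8
Best response: Pass (7.8 is the largest).

Pass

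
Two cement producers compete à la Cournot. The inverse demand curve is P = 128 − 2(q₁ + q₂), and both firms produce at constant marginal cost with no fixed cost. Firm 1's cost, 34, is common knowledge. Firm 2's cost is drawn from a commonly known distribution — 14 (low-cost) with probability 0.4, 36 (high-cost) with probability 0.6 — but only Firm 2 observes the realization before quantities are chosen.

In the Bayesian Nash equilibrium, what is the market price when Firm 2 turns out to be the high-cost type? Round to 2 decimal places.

Firm 2 with cost c maximizes (128 − 2(q₁+q₂) − c)·q₂, giving q₂(c) = (128 − c − 2q₁)/4.
E[c₂] = 0.4·14 + 0.6·36 = 27.2
Firm 1's FOC against E[q₂] yields q₁ = (128 − 2·34 + E[c₂])/6 = (128 − 68 + 27.2)/6 = 14.5333.
q₂(high-cost) = 15.7333, so P = 128 − 2·(14.5333 + 15.7333) = 67.4667.

67.47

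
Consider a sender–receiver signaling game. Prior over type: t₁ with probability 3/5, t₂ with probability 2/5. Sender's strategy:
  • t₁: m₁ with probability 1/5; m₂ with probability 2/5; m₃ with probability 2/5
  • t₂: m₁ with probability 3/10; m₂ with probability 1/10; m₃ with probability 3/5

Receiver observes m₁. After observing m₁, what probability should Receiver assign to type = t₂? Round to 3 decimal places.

Apply Bayes' rule using the sender's strategy as the likelihood.
P(m₁) = (3/5)·(1/5) + (2/5)·(3/10) = 6/25
P(t₂ | m₁) = ((2/5)·(3/10)) / (6/25) = (3/25) / (6/25) = 1/2

0.500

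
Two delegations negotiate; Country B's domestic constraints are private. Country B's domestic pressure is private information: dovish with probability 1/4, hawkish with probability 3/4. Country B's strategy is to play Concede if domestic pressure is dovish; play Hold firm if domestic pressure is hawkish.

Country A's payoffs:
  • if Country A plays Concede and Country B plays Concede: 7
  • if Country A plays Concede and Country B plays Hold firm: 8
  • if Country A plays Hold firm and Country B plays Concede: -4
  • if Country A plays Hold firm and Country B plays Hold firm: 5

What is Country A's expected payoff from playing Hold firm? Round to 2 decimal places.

2.75

E[Hold firm] = 1/4·(-4) + 3/4·5 = (-1) + 15/4 = 11/4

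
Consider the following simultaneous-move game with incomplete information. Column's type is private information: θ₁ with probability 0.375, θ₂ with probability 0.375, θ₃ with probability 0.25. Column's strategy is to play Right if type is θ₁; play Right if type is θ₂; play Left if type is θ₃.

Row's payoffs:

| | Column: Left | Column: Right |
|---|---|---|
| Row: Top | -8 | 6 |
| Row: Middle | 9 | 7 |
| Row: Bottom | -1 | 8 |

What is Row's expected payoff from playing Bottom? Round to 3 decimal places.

E[Bottom] = 0.375·8 + 0.375·8 + 0.25·(-1) = 3 + 3 + (-0.25) = 5.75

5.750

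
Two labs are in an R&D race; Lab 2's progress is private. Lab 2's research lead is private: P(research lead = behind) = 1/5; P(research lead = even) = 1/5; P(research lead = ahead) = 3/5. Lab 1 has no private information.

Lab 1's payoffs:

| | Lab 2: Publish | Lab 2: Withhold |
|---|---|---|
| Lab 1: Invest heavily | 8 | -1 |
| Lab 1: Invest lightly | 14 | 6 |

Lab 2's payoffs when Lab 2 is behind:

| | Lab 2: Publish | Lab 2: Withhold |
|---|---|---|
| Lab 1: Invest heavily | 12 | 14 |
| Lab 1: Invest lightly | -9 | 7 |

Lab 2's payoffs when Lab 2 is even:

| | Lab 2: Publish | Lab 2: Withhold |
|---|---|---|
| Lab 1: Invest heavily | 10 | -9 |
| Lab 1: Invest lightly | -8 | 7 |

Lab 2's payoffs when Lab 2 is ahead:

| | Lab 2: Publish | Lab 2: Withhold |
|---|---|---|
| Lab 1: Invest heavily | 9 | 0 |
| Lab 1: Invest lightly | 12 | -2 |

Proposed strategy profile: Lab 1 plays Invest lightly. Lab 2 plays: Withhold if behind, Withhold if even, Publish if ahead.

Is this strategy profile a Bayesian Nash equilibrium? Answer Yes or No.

Yes

Lab 1 plays Invest lightly: E[Invest lightly] = 1/5·(6) + 1/5·(6) + 3/5·(14) = 54/5; E[Invest heavily] = 22/5. Best-responding. ✓
Lab 2 (research lead behind), facing Invest lightly: Publish gives -9, Withhold gives 7. Proposed Withhold is best. ✓
Lab 2 (research lead even), facing Invest lightly: Publish gives -8, Withhold gives 7. Proposed Withhold is best. ✓
Lab 2 (research lead ahead), facing Invest lightly: Publish gives 12, Withhold gives -2. Proposed Publish is best. ✓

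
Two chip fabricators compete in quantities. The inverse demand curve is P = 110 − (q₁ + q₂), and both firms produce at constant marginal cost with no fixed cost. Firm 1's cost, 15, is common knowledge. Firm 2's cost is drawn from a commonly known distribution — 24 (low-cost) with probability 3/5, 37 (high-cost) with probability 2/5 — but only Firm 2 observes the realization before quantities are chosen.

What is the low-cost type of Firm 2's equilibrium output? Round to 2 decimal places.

Type-c best response for Firm 2: q₂(c) = (110 − c)/2 − q₁/2.
Firm 1 maximizes expected profit; its first-order condition is 110 − 2q₁ − E[q₂] − 15 = 0.
Substituting E[q₂] and solving: E[c₂] = 29.2, so q₁ = (110 − 2·15 + 29.2)/3 = 36.4.
q₂(low-cost) = (110 − 24 − 36.4)/2 = 24.8.

24.80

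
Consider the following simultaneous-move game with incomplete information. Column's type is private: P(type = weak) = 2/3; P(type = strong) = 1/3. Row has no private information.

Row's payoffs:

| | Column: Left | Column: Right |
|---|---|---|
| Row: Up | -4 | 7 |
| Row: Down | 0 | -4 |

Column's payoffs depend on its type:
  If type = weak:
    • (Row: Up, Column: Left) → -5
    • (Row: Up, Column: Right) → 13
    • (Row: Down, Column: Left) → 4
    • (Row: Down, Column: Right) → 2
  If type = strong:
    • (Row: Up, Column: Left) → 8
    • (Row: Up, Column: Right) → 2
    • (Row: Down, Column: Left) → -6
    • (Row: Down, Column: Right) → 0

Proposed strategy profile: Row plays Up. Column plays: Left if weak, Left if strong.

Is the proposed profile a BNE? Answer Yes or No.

A profile is a BNE iff every type of every player is best-responding given beliefs about the other side.
Row plays Up: E[Up] = 2/3·(-4) + 1/3·(-4) = -4; E[Down] = 0. Not best-responding. ✗
Column (type weak), facing Up: Left gives -5, Right gives 13. Proposed Left is not best — profitable deviation exists. ✗
Column (type strong), facing Up: Left gives 8, Right gives 2. Proposed Left is best. ✓

No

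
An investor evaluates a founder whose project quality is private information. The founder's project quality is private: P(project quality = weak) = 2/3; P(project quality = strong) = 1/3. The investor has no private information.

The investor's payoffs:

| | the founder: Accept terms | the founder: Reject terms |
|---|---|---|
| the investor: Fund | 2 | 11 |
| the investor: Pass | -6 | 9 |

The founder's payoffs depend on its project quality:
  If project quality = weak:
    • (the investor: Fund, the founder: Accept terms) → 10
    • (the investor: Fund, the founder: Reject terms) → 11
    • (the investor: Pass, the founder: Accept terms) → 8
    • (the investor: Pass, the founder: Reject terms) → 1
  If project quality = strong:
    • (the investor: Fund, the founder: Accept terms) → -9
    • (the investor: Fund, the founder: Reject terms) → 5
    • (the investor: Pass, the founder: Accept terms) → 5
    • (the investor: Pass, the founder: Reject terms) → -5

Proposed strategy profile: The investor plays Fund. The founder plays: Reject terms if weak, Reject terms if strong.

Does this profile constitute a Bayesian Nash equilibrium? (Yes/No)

Yes

The investor plays Fund: E[Fund] = 2/3·(11) + 1/3·(11) = 11; E[Pass] = 9. Best-responding. ✓
The founder (project quality weak), facing Fund: Accept terms gives 10, Reject terms gives 11. Proposed Reject terms is best. ✓
The founder (project quality strong), facing Fund: Accept terms gives -9, Reject terms gives 5. Proposed Reject terms is best. ✓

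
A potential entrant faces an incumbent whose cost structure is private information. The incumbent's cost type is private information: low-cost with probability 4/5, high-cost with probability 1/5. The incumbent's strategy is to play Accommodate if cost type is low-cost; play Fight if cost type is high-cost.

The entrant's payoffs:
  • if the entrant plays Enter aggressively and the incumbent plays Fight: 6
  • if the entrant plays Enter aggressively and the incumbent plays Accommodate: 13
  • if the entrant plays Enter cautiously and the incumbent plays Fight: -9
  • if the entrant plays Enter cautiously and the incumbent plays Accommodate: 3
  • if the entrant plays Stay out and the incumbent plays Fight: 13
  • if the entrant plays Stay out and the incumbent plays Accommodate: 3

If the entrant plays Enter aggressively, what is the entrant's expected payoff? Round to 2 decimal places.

11.60

E[Enter aggressively] = 4/5·13 + 1/5·6 = 52/5 + 6/5 = 58/5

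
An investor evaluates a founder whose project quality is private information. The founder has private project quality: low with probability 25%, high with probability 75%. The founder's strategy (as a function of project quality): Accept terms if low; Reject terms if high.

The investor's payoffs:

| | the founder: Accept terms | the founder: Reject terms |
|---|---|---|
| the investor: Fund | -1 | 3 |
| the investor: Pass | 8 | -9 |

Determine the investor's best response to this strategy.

E[Fund] = 0.25·(-1) + 0.75·(3) = 2
E[Pass] = 0.25·(8) + 0.75·(-9) = -4.75
Best response: Fund (2 is the largest).

Fund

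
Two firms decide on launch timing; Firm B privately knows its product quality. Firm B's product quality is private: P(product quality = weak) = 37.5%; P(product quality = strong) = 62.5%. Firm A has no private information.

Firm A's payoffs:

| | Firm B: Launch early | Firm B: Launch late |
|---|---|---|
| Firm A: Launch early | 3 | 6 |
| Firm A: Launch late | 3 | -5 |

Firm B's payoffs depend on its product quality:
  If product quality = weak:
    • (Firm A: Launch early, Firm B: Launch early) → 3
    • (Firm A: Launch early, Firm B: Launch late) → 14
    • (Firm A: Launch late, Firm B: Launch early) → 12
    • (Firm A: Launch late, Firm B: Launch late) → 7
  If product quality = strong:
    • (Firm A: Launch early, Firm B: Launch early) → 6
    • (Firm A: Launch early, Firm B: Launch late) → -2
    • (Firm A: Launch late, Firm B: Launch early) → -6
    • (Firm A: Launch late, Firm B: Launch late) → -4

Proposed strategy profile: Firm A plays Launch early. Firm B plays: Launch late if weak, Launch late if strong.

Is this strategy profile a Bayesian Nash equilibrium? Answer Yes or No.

Firm A plays Launch early: E[Launch early] = 0.375·(6) + 0.625·(6) = 6; E[Launch late] = -5. Best-responding. ✓
Firm B (product quality weak), facing Launch early: Launch early gives 3, Launch late gives 14. Proposed Launch late is best. ✓
Firm B (product quality strong), facing Launch early: Launch early gives 6, Launch late gives -2. Proposed Launch late is not best — profitable deviation exists. ✗

No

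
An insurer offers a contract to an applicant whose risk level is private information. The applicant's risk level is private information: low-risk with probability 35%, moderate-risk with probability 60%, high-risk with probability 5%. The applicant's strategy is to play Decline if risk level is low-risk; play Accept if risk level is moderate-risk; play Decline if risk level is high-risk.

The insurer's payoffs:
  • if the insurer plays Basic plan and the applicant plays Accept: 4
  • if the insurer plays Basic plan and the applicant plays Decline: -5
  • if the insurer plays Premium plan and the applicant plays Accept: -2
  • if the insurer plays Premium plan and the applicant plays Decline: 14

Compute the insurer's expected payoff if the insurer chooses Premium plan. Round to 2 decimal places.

E[Premium plan] = 0.35·14 + 0.6·(-2) + 0.05·14 = 4.9 + (-1.2) + 0.7 = 4.4

4.40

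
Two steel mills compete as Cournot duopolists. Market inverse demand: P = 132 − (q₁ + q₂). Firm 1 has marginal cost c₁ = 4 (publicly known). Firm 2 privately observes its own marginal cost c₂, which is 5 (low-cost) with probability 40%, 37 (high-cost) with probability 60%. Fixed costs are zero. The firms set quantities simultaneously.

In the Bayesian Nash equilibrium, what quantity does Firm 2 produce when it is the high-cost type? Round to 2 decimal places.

22.80

Each type of Firm 2 best-responds to q₁; Firm 1 best-responds to the expected q₂ over Firm 2's types.
Firm 2 with cost c maximizes (132 − (q₁+q₂) − c)·q₂, giving q₂(c) = (132 − c − q₁)/2.
E[c₂] = 0.4·5 + 0.6·37 = 24.2
Firm 1's FOC against E[q₂] yields q₁ = (132 − 2·4 + E[c₂])/3 = (132 − 8 + 24.2)/3 = 49.4.
q₂(high-cost) = (132 − 37 − 49.4)/2 = 22.8.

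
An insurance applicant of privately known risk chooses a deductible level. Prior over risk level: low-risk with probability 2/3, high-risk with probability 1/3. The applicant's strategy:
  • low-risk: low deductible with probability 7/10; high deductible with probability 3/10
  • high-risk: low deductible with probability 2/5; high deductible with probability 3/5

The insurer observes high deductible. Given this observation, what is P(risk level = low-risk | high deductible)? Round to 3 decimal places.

0.500

Apply Bayes' rule using the sender's strategy as the likelihood.
P(high deductible) = (2/3)·(3/10) + (1/3)·(3/5) = 2/5
P(low-risk | high deductible) = ((2/3)·(3/10)) / (2/5) = (1/5) / (2/5) = 1/2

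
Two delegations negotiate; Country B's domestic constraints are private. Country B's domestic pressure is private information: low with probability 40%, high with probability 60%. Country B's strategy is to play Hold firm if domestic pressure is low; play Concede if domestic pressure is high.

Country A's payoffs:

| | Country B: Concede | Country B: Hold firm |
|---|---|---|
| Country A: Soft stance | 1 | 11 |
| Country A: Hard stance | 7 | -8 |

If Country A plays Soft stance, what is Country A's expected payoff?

E[Soft stance] = 0.4·11 + 0.6·1 = 4.4 + 0.6 = 5

5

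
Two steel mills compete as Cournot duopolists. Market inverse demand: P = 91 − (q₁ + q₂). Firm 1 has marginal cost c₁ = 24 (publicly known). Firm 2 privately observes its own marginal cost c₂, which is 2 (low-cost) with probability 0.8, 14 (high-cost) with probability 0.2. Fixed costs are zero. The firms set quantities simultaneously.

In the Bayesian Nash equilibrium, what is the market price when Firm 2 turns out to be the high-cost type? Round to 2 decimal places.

44.60

Type-c best response for Firm 2: q₂(c) = (91 − c)/2 − q₁/2.
Firm 1 maximizes expected profit; its first-order condition is 91 − 2q₁ − E[q₂] − 24 = 0.
Substituting E[q₂] and solving: E[c₂] = 4.4, so q₁ = (91 − 2·24 + 4.4)/3 = 15.8.
q₂(high-cost) = 30.6, so P = 91 − (15.8 + 30.6) = 44.6.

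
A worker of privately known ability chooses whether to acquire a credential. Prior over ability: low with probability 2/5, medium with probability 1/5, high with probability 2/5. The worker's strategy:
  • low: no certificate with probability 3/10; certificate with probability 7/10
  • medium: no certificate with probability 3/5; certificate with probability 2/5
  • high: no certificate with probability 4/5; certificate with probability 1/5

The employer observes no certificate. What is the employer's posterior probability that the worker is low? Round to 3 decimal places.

0.214

P(no certificate) = (2/5)·(3/10) + (1/5)·(3/5) + (2/5)·(4/5) = 14/25
P(low | no certificate) = ((2/5)·(3/10)) / (14/25) = (3/25) / (14/25) = 3/14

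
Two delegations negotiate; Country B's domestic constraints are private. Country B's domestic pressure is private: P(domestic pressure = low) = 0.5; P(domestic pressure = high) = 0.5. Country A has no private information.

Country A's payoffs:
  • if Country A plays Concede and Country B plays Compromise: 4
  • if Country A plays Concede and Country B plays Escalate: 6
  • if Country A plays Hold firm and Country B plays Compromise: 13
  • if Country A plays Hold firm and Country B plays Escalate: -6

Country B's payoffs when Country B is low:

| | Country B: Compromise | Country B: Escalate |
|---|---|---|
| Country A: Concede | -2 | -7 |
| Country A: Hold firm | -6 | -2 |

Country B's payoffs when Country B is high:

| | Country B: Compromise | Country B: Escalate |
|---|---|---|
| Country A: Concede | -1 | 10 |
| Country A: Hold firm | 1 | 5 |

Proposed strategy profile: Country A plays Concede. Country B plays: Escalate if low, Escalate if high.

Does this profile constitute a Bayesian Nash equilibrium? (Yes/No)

A profile is a BNE iff every type of every player is best-responding given beliefs about the other side.
Country A plays Concede: E[Concede] = 0.5·(6) + 0.5·(6) = 6; E[Hold firm] = -6. Best-responding. ✓
Country B (domestic pressure low), facing Concede: Compromise gives -2, Escalate gives -7. Proposed Escalate is not best — profitable deviation exists. ✗
Country B (domestic pressure high), facing Concede: Compromise gives -1, Escalate gives 10. Proposed Escalate is best. ✓

No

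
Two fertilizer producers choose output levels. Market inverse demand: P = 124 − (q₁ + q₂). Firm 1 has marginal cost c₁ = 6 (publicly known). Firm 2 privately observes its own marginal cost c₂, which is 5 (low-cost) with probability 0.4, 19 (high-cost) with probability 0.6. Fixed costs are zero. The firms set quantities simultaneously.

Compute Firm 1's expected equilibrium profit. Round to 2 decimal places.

1747.24

Type-c best response for Firm 2: q₂(c) = (124 − c)/2 − q₁/2.
Firm 1 maximizes expected profit; its first-order condition is 124 − 2q₁ − E[q₂] − 6 = 0.
Substituting E[q₂] and solving: E[c₂] = 13.4, so q₁ = (124 − 2·6 + 13.4)/3 = 41.8.
E[P] = 124 − (q₁ + E[q₂]) = 47.8; Firm 1's expected profit = (E[P] − 6)·q₁ = (47.8 − 6)·41.8 = 1747.24.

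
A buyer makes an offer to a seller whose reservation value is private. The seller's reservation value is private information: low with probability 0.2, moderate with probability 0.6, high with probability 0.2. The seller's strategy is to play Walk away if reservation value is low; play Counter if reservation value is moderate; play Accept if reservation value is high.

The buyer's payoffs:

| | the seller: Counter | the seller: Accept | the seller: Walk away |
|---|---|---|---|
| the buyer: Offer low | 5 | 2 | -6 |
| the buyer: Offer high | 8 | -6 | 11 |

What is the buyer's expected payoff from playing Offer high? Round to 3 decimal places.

Take the expectation over the seller's reservation value, weighting each type's action by its prior probability.
E[Offer high] = 0.2·11 + 0.6·8 + 0.2·(-6) = 2.2 + 4.8 + (-1.2) = 5.8

5.800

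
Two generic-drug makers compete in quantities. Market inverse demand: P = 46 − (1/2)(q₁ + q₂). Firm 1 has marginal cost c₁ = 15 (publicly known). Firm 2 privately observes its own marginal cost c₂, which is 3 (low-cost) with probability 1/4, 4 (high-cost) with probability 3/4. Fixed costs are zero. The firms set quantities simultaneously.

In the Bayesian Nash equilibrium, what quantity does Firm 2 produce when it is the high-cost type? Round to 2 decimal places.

Type-c best response for Firm 2: q₂(c) = (46 − c) − q₁/2.
Firm 1 maximizes expected profit; its first-order condition is 46 − q₁ − (1/2)E[q₂] − 15 = 0.
Substituting E[q₂] and solving: E[c₂] = 3.75, so q₁ = (46 − 2·15 + 3.75)/(3/2) = 13.1667.
q₂(high-cost) = (46 − 4 − (1/2)·13.1667) = 35.4167.

35.42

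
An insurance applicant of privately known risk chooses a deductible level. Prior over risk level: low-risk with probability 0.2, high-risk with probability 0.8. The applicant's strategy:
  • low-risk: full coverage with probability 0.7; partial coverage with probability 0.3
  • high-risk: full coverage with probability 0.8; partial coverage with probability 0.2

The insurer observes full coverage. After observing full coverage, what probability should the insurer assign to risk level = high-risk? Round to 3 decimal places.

P(full coverage) = 0.2·0.7 + 0.8·0.8 = 0.78
P(high-risk | full coverage) = (0.8·0.8) / 0.78 = 0.64 / 0.78 = 0.820513

0.821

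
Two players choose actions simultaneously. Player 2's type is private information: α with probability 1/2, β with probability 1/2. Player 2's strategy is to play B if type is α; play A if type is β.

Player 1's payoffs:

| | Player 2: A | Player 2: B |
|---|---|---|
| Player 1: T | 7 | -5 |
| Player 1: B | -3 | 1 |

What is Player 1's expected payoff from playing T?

1

Take the expectation over Player 2's type, weighting each type's action by its prior probability.
E[T] = 1/2·(-5) + 1/2·7 = (-5/2) + 7/2 = 1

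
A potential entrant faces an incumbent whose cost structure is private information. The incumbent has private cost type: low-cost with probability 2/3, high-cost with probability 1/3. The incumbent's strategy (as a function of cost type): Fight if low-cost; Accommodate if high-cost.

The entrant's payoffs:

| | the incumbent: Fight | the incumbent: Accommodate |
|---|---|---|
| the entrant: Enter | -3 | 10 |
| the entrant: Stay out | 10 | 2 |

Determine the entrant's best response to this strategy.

Stay out

E[Enter] = 2/3·(-3) + 1/3·(10) = 4/3
E[Stay out] = 2/3·(10) + 1/3·(2) = 22/3
Best response: Stay out (22/3 is the largest).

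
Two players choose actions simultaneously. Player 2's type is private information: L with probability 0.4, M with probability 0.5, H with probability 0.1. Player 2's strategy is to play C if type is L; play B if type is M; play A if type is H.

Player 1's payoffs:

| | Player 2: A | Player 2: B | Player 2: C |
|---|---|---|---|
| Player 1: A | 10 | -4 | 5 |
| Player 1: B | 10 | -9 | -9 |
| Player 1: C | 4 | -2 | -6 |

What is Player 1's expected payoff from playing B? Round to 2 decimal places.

E[B] = 0.4·(-9) + 0.5·(-9) + 0.1·10 = (-3.6) + (-4.5) + 1 = -7.1

-7.10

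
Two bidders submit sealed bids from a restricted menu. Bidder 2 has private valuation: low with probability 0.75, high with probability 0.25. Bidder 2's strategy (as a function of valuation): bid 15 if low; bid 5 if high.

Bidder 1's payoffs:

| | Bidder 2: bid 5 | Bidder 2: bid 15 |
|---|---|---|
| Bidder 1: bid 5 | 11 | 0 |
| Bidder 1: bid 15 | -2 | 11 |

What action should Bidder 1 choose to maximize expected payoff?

bid 15

Compute Bidder 1's expected payoff for each action, taking the expectation over Bidder 2's type.
E[bid 5] = 0.75·(0) + 0.25·(11) = 2.75
E[bid 15] = 0.75·(11) + 0.25·(-2) = 7.75
Best response: bid 15 (7.75 is the largest).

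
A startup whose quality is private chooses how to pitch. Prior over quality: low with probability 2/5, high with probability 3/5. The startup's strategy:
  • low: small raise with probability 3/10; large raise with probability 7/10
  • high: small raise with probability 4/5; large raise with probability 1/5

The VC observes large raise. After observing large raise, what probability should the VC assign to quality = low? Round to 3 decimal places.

P(large raise) = (2/5)·(7/10) + (3/5)·(1/5) = 2/5
P(low | large raise) = ((2/5)·(7/10)) / (2/5) = (7/25) / (2/5) = 7/10

0.700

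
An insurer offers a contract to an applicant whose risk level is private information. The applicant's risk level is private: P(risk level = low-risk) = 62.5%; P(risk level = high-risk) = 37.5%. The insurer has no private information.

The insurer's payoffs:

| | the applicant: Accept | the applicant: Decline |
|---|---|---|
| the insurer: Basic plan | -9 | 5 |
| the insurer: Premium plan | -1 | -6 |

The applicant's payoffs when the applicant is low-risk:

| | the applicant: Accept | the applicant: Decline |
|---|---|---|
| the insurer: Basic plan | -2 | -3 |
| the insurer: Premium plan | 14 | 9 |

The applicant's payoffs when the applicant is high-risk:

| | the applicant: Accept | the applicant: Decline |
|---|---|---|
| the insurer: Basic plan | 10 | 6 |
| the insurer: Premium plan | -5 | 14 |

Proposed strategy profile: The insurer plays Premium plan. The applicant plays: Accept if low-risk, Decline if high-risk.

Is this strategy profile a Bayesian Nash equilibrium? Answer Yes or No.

Yes

The insurer plays Premium plan: E[Premium plan] = 0.625·(-1) + 0.375·(-6) = -2.875; E[Basic plan] = -3.75. Best-responding. ✓
The applicant (risk level low-risk), facing Premium plan: Accept gives 14, Decline gives 9. Proposed Accept is best. ✓
The applicant (risk level high-risk), facing Premium plan: Accept gives -5, Decline gives 14. Proposed Decline is best. ✓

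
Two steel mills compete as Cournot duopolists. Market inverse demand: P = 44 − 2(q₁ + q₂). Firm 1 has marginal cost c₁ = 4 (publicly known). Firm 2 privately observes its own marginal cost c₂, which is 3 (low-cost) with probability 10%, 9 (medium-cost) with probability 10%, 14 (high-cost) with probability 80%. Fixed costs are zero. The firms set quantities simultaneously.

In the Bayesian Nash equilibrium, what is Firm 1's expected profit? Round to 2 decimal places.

130.14

Type-c best response for Firm 2: q₂(c) = (44 − c)/4 − q₁/2.
Firm 1 maximizes expected profit; its first-order condition is 44 − 4q₁ − 2E[q₂] − 4 = 0.
Substituting E[q₂] and solving: E[c₂] = 12.4, so q₁ = (44 − 2·4 + 12.4)/6 = 8.06667.
E[P] = 44 − 2·(q₁ + E[q₂]) = 20.1333; Firm 1's expected profit = (E[P] − 4)·q₁ = (20.1333 − 4)·8.06667 = 130.142.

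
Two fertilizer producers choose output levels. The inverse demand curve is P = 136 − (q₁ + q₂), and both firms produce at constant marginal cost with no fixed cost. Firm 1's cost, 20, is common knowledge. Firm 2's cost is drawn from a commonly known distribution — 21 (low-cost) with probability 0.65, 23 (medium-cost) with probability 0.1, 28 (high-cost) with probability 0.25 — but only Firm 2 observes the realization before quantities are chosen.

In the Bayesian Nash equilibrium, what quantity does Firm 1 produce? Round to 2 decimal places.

Type-c best response for Firm 2: q₂(c) = (136 − c)/2 − q₁/2.
Firm 1 maximizes expected profit; its first-order condition is 136 − 2q₁ − E[q₂] − 20 = 0.
Substituting E[q₂] and solving: E[c₂] = 22.95, so q₁ = (136 − 2·20 + 22.95)/3 = 39.65.

39.65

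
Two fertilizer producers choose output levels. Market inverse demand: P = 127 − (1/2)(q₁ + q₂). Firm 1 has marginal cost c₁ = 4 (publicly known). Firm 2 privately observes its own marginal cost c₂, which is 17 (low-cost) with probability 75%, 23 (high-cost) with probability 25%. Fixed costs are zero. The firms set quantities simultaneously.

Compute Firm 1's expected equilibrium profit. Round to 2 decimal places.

4201.39

Type-c best response for Firm 2: q₂(c) = (127 − c) − q₁/2.
Firm 1 maximizes expected profit; its first-order condition is 127 − q₁ − (1/2)E[q₂] − 4 = 0.
Substituting E[q₂] and solving: E[c₂] = 18.5, so q₁ = (127 − 2·4 + 18.5)/(3/2) = 91.6667.
E[P] = 127 − (1/2)·(q₁ + E[q₂]) = 49.8333; Firm 1's expected profit = (E[P] − 4)·q₁ = (49.8333 − 4)·91.6667 = 4201.39.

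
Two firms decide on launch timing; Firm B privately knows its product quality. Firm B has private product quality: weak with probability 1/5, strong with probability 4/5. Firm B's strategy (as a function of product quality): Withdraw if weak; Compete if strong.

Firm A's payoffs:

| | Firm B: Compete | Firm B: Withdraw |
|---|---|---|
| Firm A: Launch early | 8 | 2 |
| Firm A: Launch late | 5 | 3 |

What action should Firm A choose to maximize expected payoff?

Compute Firm A's expected payoff for each action, taking the expectation over Firm B's type.
E[Launch early] = 1/5·(2) + 4/5·(8) = 34/5
E[Launch late] = 1/5·(3) + 4/5·(5) = 23/5
Best response: Launch early (34/5 is the largest).

Launch early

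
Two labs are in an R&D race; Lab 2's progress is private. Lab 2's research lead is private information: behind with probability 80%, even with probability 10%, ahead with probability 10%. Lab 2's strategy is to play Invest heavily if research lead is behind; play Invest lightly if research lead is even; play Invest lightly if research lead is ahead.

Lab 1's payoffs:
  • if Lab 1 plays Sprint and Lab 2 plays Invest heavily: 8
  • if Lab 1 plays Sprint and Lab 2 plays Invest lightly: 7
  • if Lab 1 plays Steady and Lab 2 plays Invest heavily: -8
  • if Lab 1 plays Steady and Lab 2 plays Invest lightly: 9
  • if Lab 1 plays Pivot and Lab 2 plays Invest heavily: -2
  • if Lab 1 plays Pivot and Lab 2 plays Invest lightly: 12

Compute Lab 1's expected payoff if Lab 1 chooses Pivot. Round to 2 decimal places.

0.80

Take the expectation over Lab 2's research lead, weighting each type's action by its prior probability.
E[Pivot] = 0.8·(-2) + 0.1·12 + 0.1·12 = (-1.6) + 1.2 + 1.2 = 0.8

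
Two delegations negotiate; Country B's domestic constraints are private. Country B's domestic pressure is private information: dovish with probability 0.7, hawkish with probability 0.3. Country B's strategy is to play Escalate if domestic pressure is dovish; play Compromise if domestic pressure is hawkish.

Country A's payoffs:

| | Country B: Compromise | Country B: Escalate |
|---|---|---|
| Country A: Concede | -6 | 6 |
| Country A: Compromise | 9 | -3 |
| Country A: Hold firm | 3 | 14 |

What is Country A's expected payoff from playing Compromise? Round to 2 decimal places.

0.60

E[Compromise] = 0.7·(-3) + 0.3·9 = (-2.1) + 2.7 = 0.6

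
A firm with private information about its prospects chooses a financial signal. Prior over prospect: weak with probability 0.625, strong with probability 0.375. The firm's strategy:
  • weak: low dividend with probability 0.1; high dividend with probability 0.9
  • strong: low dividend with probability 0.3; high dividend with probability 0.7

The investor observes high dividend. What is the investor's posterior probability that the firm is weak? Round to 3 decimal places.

0.682

P(high dividend) = 0.625·0.9 + 0.375·0.7 = 0.825
P(weak | high dividend) = (0.625·0.9) / 0.825 = 0.5625 / 0.825 = 0.681818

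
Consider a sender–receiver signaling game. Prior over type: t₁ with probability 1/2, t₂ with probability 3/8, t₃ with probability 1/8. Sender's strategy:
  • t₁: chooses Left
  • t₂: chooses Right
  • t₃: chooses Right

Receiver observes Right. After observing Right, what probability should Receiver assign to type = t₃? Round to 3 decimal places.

0.250

P(Right) = (1/2)·0 + (3/8)·1 + (1/8)·1 = 1/2
P(t₃ | Right) = ((1/8)·1) / (1/2) = (1/8) / (1/2) = 1/4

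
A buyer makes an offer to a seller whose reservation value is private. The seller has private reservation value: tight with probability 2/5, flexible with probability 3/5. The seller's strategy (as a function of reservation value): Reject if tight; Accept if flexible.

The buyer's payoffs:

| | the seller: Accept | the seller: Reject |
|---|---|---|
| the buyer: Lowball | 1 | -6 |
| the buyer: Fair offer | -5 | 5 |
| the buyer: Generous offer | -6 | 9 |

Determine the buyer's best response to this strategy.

Generous offer

E[Lowball] = 2/5·(-6) + 3/5·(1) = -9/5
E[Fair offer] = 2/5·(5) + 3/5·(-5) = -1
E[Generous offer] = 2/5·(9) + 3/5·(-6) = 0
Best response: Generous offer (0 is the largest).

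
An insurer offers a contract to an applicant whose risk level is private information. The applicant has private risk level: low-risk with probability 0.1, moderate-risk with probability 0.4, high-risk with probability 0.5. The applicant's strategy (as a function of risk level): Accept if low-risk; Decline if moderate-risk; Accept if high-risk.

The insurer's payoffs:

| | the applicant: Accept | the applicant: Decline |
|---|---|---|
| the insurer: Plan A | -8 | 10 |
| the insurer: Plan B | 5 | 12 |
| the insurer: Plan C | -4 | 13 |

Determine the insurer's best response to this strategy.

Plan B

E[Plan A] = 0.1·(-8) + 0.4·(10) + 0.5·(-8) = -0.8
E[Plan B] = 0.1·(5) + 0.4·(12) + 0.5·(5) = 7.8
E[Plan C] = 0.1·(-4) + 0.4·(13) + 0.5·(-4) = 2.8
Best response: Plan B (7.8 is the largest).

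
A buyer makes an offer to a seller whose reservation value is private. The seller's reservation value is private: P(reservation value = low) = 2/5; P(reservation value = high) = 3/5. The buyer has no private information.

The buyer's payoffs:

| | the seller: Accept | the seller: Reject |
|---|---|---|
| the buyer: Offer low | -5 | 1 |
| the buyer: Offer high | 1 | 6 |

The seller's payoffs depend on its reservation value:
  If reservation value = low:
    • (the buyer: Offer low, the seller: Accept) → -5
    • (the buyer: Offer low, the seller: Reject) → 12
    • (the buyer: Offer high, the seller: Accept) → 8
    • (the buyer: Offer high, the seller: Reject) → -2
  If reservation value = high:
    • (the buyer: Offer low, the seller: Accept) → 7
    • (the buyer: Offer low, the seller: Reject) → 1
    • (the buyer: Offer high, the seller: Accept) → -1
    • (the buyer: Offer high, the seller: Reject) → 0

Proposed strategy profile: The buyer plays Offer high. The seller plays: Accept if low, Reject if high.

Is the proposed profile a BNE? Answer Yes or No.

Yes

The buyer plays Offer high: E[Offer high] = 2/5·(1) + 3/5·(6) = 4; E[Offer low] = -7/5. Best-responding. ✓
The seller (reservation value low), facing Offer high: Accept gives 8, Reject gives -2. Proposed Accept is best. ✓
The seller (reservation value high), facing Offer high: Accept gives -1, Reject gives 0. Proposed Reject is best. ✓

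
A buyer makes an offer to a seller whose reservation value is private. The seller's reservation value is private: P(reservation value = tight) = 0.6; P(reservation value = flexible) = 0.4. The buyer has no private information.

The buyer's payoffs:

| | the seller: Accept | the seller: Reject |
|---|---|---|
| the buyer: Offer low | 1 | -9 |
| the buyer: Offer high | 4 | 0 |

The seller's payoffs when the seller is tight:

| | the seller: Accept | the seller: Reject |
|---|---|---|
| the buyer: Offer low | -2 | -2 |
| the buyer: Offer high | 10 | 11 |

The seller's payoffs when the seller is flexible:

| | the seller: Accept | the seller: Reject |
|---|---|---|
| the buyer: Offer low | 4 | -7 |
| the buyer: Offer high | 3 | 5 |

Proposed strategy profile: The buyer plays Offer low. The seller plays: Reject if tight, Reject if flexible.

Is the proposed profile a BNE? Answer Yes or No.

No

The buyer plays Offer low: E[Offer low] = 0.6·(-9) + 0.4·(-9) = -9; E[Offer high] = 0. Not best-responding. ✗
The seller (reservation value tight), facing Offer low: Accept gives -2, Reject gives -2. Proposed Reject is best. ✓
The seller (reservation value flexible), facing Offer low: Accept gives 4, Reject gives -7. Proposed Reject is not best — profitable deviation exists. ✗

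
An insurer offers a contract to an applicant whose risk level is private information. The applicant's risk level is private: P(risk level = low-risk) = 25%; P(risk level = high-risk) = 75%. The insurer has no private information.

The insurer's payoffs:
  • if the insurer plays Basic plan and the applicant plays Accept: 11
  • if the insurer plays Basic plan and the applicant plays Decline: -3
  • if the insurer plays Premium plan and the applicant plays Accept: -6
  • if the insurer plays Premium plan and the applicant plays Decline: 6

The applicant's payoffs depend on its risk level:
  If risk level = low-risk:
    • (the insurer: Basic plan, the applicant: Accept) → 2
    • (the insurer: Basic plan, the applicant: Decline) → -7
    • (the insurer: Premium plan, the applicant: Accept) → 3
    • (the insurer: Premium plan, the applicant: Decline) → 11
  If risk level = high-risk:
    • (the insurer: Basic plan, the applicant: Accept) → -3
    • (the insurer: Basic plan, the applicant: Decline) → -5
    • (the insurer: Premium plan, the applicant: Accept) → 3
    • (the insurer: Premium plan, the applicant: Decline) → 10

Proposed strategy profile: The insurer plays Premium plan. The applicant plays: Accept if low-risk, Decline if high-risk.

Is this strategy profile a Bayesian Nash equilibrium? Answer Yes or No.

The insurer plays Premium plan: E[Premium plan] = 0.25·(-6) + 0.75·(6) = 3; E[Basic plan] = 0.5. Best-responding. ✓
The applicant (risk level low-risk), facing Premium plan: Accept gives 3, Decline gives 11. Proposed Accept is not best — profitable deviation exists. ✗
The applicant (risk level high-risk), facing Premium plan: Accept gives 3, Decline gives 10. Proposed Decline is best. ✓

No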